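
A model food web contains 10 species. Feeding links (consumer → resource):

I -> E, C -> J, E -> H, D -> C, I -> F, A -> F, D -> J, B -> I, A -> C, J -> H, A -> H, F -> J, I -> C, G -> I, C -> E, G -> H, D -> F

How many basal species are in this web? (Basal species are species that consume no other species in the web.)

1

Basal species (no prey listed): H.
Count: 1.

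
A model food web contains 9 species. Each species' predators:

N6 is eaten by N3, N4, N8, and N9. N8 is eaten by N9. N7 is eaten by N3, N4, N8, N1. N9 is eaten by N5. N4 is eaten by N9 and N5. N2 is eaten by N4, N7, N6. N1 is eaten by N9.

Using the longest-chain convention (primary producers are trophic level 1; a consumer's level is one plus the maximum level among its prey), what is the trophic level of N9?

Trophic level 4

N2 is a producer → level 1.
N7 eats N2 → level 2.
N8 eats N7 (level 2); other prey at levels: N6 2 → level 3.
N9 eats N8 (level 3); other prey at levels: N6 2, N4 3, N1 3 → level 4.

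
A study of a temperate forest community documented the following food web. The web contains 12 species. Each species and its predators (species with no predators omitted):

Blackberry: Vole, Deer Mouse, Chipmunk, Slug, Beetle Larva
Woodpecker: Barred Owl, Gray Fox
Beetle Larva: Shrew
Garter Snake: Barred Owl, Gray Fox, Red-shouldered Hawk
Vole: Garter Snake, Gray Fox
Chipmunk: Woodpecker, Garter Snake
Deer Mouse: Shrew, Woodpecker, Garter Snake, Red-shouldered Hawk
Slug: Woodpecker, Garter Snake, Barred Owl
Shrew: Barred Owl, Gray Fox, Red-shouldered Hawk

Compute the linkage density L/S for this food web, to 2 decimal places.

There are L = 25 links among S = 12 species.
L/S = 25/12 = 2.0833 ≈ 2.08.

L/S = 2.08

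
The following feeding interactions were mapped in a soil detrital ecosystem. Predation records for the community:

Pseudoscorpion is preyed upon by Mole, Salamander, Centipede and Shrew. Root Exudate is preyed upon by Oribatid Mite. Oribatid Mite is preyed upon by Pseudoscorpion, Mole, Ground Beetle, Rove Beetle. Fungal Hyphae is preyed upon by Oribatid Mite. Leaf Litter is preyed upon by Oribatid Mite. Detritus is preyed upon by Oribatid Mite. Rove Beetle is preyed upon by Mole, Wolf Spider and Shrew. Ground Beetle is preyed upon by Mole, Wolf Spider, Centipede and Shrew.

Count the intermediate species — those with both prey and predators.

4

Intermediate species (has both prey and predators): Oribatid Mite, Ground Beetle, Rove Beetle, Pseudoscorpion.
Count: 4.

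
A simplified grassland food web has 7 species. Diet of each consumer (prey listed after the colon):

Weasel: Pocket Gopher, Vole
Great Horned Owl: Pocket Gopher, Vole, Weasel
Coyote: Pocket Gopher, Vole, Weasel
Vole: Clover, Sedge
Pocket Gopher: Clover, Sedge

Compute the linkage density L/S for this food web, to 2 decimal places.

L/S = 1.71

There are L = 12 links among S = 7 species.
L/S = 12/7 = 1.7143 ≈ 1.71.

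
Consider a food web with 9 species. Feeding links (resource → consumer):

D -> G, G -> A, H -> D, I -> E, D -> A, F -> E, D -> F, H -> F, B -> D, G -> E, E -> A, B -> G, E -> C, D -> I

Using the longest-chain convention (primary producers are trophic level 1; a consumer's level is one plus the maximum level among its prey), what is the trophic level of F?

Trophic level 3

H is a producer → level 1.
D eats H (level 1); other prey at levels: B 1 → level 2.
F eats D (level 2); other prey at levels: H 1 → level 3.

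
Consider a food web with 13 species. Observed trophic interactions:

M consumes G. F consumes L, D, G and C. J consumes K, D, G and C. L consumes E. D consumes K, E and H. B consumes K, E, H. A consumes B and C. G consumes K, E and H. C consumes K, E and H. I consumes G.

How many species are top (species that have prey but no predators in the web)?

5

Top species (has prey, but nothing eats it): I, A, J, M, F.
Count: 5.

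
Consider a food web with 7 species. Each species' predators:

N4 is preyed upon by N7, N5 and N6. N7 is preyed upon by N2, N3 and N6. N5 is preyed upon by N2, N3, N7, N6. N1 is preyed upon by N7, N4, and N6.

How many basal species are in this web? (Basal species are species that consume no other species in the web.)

1

Basal species (no prey listed): N1.
Count: 1.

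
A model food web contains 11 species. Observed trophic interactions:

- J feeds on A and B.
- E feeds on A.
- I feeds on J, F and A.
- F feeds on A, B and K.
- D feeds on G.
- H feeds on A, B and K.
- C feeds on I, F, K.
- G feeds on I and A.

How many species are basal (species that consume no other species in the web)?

Basal species (no prey listed): A, B, K.
Count: 3.

3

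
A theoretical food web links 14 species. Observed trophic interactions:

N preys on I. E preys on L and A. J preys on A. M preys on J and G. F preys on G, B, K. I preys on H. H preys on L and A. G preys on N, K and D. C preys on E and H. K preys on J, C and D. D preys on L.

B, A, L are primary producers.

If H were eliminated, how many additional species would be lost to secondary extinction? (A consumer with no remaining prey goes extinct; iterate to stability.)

Remove H.
Round 1: I (all prey gone) → extinct.
Round 2: N (all prey gone) → extinct.
No further losses. Total secondary extinctions: 2.

2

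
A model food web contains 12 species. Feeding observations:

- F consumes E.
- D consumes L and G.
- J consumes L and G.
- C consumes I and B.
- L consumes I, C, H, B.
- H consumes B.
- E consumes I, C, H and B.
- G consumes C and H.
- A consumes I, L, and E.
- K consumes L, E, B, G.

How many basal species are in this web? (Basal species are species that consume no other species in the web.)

2

Basal species (no prey listed): I, B.
Count: 2.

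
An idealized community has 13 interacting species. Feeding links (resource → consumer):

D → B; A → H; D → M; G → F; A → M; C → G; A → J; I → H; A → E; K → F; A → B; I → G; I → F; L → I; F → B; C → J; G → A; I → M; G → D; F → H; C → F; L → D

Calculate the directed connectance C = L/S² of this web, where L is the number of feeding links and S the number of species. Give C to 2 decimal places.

C = 0.13

The web has S = 13 species and L = 22 feeding links.
C = L / S² = 22 / 169 = 0.1302 ≈ 0.13.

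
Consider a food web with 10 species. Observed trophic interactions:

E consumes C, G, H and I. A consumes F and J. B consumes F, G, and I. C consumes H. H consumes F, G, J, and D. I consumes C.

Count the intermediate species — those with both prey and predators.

3

Intermediate species (has both prey and predators): H, C, I.
Count: 3.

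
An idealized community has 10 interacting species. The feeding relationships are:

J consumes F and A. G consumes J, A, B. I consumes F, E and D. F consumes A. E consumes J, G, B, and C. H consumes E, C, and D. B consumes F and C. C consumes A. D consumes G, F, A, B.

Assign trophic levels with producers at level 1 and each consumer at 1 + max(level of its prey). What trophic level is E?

Trophic level 5

A is a producer → level 1.
F eats A → level 2.
B eats F (level 2); other prey at levels: C 2 → level 3.
G eats B (level 3); other prey at levels: A 1, J 3 → level 4.
E eats G (level 4); other prey at levels: C 2, B 3, J 3 → level 5.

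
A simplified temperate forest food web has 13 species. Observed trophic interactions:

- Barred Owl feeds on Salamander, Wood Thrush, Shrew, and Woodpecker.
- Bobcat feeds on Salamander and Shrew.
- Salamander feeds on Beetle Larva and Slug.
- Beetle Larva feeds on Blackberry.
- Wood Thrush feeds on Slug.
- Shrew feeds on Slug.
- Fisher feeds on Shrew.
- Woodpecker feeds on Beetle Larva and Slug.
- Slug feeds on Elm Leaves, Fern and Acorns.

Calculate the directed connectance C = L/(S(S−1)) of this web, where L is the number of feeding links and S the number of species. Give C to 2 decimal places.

C = 0.11

The web has S = 13 species and L = 17 feeding links.
C = L / (S(S−1)) = 17 / 156 = 0.1090 ≈ 0.11.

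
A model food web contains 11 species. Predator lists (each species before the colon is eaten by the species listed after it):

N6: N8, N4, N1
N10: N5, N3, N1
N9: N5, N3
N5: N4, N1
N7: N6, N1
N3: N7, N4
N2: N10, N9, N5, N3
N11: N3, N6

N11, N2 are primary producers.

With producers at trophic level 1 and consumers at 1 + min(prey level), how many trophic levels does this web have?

3

Producers (level 1): N11, N2.
Following each consumer down to its lowest-level prey: N2 → N5 → N4 (levels 1 through 3).
All prey of N4 (N5 2, N3 2, N6 2) are at level 2 or above, so N4 is at level 1 + 2 = 3.
Every consumer has at least one prey at level 2 or below, so none exceeds level 3.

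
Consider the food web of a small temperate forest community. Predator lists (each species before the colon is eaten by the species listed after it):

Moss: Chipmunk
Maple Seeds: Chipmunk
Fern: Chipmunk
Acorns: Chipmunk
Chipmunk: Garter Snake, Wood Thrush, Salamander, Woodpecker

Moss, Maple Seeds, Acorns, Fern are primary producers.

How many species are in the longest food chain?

3 species

One longest chain: Moss → Chipmunk → Garter Snake.
It has 3 species and 2 links.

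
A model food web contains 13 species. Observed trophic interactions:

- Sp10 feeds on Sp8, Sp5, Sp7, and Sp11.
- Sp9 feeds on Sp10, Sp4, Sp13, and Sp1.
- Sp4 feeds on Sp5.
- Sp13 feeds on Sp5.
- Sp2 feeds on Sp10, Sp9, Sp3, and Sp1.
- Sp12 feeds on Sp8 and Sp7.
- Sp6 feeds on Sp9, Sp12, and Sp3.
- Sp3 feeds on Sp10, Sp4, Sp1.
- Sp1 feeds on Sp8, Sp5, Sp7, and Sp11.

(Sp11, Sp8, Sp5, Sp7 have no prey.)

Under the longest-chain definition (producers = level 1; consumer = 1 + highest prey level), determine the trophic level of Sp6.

Sp11 is a producer → level 1.
Sp10 eats Sp11 (level 1); other prey at levels: Sp8 1, Sp5 1, Sp7 1 → level 2.
Sp9 eats Sp10 (level 2); other prey at levels: Sp1 2, Sp13 2, Sp4 2 → level 3.
Sp6 eats Sp9 (level 3); other prey at levels: Sp12 2, Sp3 3 → level 4.

Trophic level 4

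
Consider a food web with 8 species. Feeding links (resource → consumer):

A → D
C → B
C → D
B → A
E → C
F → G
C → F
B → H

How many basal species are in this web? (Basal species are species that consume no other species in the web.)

Basal species (no prey listed): E.
Count: 1.

1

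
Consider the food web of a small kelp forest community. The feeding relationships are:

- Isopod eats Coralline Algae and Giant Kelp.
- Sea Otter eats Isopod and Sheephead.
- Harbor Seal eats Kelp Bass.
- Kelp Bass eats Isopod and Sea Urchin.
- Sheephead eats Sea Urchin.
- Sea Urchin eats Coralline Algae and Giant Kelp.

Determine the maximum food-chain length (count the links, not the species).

3 links

One longest chain: Giant Kelp → Sea Urchin → Kelp Bass → Harbor Seal.
It has 4 species and 3 links.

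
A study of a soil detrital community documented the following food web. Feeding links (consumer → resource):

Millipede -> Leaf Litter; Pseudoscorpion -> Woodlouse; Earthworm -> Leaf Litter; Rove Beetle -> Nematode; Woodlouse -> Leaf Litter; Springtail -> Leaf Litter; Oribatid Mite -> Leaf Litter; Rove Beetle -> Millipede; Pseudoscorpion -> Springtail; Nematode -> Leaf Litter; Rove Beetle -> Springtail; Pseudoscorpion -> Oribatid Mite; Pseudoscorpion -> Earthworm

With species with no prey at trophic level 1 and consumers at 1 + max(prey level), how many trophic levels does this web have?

Basal resources (level 1): Leaf Litter.
Leaf Litter → Nematode → Rove Beetle gives Rove Beetle level 3.
No species has a prey at level 3, so no species reaches level 4.

3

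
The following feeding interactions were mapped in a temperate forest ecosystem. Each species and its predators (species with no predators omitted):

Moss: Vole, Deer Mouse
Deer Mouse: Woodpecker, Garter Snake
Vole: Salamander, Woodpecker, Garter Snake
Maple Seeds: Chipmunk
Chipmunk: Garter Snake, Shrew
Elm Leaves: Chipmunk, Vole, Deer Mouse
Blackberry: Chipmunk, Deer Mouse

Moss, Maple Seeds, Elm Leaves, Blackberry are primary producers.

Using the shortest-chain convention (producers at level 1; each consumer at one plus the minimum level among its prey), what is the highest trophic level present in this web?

3

Producers (level 1): Moss, Maple Seeds, Elm Leaves, Blackberry.
Following each consumer down to its lowest-level prey: Maple Seeds → Chipmunk → Shrew (levels 1 through 3).
All prey of Shrew (Chipmunk 2) are at level 2 or above, so Shrew is at level 1 + 2 = 3.
Every consumer has at least one prey at level 2 or below, so none exceeds level 3.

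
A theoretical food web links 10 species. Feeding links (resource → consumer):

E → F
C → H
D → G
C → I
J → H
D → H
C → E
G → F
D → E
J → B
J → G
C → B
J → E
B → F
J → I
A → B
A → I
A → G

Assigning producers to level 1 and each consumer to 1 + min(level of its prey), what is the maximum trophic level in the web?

Producers (level 1): C, J, D, A.
Following each consumer down to its lowest-level prey: C → B → F (levels 1 through 3).
All prey of F (B 2, E 2, G 2) are at level 2 or above, so F is at level 1 + 2 = 3.
Every consumer has at least one prey at level 2 or below, so none exceeds level 3.

3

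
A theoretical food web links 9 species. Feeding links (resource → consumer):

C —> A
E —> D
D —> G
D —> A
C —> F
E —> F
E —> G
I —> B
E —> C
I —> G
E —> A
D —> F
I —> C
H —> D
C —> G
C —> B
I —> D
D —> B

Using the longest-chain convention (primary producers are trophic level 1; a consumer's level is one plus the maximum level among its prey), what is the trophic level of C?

Trophic level 2

I is a producer → level 1.
C eats I (level 1); other prey at levels: E 1 → level 2.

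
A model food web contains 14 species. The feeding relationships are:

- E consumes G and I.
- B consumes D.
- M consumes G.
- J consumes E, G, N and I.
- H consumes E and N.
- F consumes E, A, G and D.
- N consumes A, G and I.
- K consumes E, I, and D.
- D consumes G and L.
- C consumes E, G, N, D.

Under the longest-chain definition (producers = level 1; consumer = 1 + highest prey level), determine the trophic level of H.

I is a producer → level 1.
E eats I (level 1); other prey at levels: G 1 → level 2.
H eats E (level 2); other prey at levels: N 2 → level 3.

Trophic level 3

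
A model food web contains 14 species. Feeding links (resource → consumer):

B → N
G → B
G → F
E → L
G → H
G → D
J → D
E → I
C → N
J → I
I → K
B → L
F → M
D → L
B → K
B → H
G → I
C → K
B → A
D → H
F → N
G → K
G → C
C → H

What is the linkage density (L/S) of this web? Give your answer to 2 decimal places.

There are L = 24 links among S = 14 species.
L/S = 24/14 = 1.7143 ≈ 1.71.

L/S = 1.71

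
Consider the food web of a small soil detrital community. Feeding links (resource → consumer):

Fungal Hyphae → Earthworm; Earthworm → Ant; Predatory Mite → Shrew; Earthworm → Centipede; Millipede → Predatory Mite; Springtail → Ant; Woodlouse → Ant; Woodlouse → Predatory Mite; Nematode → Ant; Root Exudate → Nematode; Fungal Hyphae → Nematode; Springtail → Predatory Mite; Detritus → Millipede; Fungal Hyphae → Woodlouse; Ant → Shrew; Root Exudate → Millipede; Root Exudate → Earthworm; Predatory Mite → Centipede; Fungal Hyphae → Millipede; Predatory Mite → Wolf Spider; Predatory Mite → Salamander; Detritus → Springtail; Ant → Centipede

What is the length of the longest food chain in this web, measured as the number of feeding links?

One longest chain: Detritus → Springtail → Predatory Mite → Centipede.
It has 4 species and 3 links.

3 links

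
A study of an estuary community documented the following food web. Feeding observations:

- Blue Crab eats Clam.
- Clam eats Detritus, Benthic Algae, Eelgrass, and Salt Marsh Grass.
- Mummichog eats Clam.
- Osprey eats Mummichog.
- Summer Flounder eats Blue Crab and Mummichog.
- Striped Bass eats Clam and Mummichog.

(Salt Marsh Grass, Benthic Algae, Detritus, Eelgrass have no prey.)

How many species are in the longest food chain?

4 species

One longest chain: Salt Marsh Grass → Clam → Mummichog → Osprey.
It has 4 species and 3 links.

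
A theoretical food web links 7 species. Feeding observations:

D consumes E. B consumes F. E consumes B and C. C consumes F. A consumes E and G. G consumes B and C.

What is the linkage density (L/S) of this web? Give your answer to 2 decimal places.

There are L = 9 links among S = 7 species.
L/S = 9/7 = 1.2857 ≈ 1.29.

L/S = 1.29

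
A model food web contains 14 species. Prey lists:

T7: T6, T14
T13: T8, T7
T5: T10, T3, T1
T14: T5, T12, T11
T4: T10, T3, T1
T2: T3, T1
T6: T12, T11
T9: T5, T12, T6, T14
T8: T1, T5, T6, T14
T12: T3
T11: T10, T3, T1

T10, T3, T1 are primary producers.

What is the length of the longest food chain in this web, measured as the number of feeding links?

One longest chain: T3 → T12 → T6 → T8 → T13.
It has 5 species and 4 links.

4 links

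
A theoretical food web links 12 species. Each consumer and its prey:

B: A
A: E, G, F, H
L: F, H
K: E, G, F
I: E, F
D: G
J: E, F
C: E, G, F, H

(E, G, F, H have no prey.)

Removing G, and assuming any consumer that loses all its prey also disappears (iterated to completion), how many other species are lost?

1

Remove G.
Round 1: D (all prey gone) → extinct.
No further losses. Total secondary extinctions: 1.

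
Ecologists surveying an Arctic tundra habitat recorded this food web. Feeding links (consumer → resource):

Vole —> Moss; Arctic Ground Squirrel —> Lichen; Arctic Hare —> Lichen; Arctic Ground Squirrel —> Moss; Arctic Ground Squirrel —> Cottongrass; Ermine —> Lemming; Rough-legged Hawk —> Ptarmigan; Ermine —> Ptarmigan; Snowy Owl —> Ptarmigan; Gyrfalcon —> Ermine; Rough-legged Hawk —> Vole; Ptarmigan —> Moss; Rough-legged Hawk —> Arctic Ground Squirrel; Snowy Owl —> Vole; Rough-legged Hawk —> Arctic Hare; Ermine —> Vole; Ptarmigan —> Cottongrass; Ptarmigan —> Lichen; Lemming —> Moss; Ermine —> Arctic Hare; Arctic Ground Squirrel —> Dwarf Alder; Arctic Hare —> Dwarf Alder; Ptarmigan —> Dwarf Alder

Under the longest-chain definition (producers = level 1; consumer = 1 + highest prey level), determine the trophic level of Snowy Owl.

Moss is a producer → level 1.
Ptarmigan eats Moss (level 1); other prey at levels: Cottongrass 1, Dwarf Alder 1, Lichen 1 → level 2.
Snowy Owl eats Ptarmigan (level 2); other prey at levels: Vole 2 → level 3.

Trophic level 3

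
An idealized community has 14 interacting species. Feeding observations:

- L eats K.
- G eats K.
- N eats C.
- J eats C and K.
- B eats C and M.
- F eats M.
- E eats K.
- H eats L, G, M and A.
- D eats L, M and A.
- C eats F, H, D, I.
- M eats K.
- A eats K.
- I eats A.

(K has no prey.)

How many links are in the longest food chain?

4 links

One longest chain: K → M → F → C → J.
It has 5 species and 4 links.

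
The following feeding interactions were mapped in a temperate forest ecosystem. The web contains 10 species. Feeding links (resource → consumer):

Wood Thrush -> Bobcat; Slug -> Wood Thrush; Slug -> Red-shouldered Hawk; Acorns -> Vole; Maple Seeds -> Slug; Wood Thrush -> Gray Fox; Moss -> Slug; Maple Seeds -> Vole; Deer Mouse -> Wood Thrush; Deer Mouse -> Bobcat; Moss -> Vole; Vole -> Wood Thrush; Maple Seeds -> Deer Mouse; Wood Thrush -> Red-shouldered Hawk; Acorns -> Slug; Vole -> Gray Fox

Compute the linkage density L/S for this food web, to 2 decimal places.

L/S = 1.60

There are L = 16 links among S = 10 species.
L/S = 16/10 = 1.6000 ≈ 1.60.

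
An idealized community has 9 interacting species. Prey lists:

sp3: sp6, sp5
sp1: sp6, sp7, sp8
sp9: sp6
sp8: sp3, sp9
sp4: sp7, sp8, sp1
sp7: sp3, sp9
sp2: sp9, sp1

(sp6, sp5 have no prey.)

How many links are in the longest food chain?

4 links

One longest chain: sp6 → sp3 → sp7 → sp1 → sp4.
It has 5 species and 4 links.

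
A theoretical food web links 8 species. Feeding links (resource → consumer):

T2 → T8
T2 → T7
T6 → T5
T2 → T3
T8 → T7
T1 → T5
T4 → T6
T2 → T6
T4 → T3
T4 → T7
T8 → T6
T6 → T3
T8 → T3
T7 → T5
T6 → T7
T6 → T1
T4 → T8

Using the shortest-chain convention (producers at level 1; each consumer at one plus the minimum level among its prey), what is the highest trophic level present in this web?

3

Producers (level 1): T2, T4.
Following each consumer down to its lowest-level prey: T2 → T6 → T1 (levels 1 through 3).
All prey of T1 (T6 2) are at level 2 or above, so T1 is at level 1 + 2 = 3.
Every consumer has at least one prey at level 2 or below, so none exceeds level 3.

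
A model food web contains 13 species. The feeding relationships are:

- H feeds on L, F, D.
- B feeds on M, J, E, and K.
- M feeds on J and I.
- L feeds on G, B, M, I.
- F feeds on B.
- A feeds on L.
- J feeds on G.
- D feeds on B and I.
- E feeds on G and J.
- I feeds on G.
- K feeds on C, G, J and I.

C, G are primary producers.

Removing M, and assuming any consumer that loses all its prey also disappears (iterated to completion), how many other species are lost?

0

Remove M.
Every predator of it retains at least one other prey: B still has J, E, K; L still has G, I, B.
No consumer loses all prey, so no secondary extinctions occur.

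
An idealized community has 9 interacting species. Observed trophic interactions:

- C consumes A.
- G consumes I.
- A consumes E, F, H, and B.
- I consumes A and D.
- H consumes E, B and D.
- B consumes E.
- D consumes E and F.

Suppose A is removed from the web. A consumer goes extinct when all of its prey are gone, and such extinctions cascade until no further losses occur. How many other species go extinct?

1

Remove A.
Round 1: C (all prey gone) → extinct.
No further losses. Total secondary extinctions: 1.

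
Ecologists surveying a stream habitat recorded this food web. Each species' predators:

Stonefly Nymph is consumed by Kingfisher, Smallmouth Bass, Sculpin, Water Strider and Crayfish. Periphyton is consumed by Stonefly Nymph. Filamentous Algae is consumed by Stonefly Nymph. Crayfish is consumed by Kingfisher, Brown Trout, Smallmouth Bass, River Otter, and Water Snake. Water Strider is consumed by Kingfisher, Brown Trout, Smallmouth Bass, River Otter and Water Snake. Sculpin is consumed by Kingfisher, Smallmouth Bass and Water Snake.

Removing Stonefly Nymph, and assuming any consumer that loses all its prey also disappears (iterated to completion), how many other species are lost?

8

Remove Stonefly Nymph.
Round 1: Sculpin (all prey gone), Water Strider (all prey gone), Crayfish (all prey gone) → extinct.
Round 2: River Otter (all prey gone), Brown Trout (all prey gone), Smallmouth Bass (all prey gone), Water Snake (all prey gone), Kingfisher (all prey gone) → extinct.
No further losses. Total secondary extinctions: 8.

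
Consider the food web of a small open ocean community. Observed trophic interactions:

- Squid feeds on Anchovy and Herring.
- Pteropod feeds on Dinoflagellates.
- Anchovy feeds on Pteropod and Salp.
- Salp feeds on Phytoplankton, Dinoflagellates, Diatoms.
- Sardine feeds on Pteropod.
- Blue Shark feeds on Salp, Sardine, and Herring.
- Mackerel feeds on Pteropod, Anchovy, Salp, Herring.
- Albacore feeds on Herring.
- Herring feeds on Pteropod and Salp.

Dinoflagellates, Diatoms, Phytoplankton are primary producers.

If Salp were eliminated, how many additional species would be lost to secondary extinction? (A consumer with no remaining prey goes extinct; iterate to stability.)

Remove Salp.
Every predator of it retains at least one other prey: Herring still has Pteropod; Anchovy still has Pteropod; Blue Shark still has Sardine, Herring; Mackerel still has Pteropod, Herring, Anchovy.
No consumer loses all prey, so no secondary extinctions occur.

0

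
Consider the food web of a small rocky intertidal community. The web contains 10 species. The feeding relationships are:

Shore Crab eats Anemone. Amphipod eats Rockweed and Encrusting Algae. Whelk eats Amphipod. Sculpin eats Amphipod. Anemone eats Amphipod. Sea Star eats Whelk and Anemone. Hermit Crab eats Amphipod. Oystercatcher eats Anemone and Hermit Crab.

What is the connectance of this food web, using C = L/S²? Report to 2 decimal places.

C = 0.11

The web has S = 10 species and L = 11 feeding links.
C = L / S² = 11 / 100 = 0.1100 ≈ 0.11.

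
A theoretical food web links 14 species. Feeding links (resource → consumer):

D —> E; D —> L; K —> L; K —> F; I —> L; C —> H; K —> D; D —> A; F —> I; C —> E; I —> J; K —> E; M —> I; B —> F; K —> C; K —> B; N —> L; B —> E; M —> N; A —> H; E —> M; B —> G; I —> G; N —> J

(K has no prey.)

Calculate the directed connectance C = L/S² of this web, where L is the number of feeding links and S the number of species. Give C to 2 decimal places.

C = 0.12

The web has S = 14 species and L = 24 feeding links.
C = L / S² = 24 / 196 = 0.1224 ≈ 0.12.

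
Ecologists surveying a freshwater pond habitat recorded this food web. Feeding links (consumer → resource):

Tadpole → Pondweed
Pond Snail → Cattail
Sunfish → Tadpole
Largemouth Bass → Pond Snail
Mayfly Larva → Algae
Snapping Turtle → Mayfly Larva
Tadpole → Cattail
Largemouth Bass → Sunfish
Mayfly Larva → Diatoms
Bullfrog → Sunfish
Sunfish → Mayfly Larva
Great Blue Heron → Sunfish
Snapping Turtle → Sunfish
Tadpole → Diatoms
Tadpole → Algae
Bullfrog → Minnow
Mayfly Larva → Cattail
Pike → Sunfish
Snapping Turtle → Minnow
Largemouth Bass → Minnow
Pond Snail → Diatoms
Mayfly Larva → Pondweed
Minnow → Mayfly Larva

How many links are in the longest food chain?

One longest chain: Algae → Mayfly Larva → Sunfish → Great Blue Heron.
It has 4 species and 3 links.

3 links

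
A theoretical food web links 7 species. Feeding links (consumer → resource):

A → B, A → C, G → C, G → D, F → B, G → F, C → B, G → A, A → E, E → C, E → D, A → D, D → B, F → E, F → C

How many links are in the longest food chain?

One longest chain: B → C → E → A → G.
It has 5 species and 4 links.

4 links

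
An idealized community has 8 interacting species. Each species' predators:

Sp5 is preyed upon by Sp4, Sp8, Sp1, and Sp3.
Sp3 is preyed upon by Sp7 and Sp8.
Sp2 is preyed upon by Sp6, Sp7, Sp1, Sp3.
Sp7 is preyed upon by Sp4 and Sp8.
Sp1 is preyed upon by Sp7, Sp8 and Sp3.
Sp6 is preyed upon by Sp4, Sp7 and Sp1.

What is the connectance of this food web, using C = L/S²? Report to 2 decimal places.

C = 0.28

The web has S = 8 species and L = 18 feeding links.
C = L / S² = 18 / 64 = 0.2812 ≈ 0.28.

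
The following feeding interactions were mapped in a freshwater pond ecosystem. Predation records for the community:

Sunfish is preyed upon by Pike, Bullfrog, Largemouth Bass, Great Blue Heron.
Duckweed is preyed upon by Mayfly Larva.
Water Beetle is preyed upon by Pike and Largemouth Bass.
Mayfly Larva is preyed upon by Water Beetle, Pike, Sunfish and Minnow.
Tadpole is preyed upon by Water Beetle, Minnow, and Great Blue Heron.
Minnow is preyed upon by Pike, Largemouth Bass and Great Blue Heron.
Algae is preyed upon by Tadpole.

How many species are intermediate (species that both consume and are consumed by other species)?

5

Intermediate species (has both prey and predators): Mayfly Larva, Tadpole, Water Beetle, Minnow, Sunfish.
Count: 5.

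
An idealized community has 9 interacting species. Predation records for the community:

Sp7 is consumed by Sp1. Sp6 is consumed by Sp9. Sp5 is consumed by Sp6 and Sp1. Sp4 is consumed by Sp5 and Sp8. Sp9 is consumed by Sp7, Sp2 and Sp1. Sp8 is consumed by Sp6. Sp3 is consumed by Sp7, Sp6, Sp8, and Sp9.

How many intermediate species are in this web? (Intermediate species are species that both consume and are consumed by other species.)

5

Intermediate species (has both prey and predators): Sp5, Sp8, Sp6, Sp9, Sp7.
Count: 5.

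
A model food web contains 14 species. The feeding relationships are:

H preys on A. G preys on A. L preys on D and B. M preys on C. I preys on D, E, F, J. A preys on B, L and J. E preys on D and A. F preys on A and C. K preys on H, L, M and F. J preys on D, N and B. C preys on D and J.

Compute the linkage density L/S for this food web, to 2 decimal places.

L/S = 1.79

There are L = 25 links among S = 14 species.
L/S = 25/14 = 1.7857 ≈ 1.79.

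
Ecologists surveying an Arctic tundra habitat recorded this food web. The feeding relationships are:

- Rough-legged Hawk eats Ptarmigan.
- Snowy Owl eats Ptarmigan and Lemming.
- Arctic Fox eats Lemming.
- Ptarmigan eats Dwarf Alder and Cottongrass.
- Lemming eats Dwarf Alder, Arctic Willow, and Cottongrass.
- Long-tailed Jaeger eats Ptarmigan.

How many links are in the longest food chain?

2 links

One longest chain: Dwarf Alder → Ptarmigan → Long-tailed Jaeger.
It has 3 species and 2 links.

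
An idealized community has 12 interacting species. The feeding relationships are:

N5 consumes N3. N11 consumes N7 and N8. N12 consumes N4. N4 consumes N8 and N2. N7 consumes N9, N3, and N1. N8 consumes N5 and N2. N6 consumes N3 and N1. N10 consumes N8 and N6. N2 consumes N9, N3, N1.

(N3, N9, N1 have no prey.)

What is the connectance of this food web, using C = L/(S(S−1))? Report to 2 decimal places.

The web has S = 12 species and L = 18 feeding links.
C = L / (S(S−1)) = 18 / 132 = 0.1364 ≈ 0.14.

C = 0.14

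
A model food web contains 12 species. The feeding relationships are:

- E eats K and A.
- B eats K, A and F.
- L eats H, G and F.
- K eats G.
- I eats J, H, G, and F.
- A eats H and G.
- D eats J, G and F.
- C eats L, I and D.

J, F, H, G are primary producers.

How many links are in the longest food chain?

2 links

One longest chain: G → K → E.
It has 3 species and 2 links.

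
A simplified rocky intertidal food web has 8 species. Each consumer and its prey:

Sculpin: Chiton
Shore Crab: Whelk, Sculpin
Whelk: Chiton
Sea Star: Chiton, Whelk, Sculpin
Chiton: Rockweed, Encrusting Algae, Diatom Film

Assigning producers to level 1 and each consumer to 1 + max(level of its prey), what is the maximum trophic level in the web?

Producers (level 1): Rockweed, Encrusting Algae, Diatom Film.
Rockweed → Chiton → Whelk → Shore Crab gives Shore Crab level 4.
No species has a prey at level 4, so no species reaches level 5.

4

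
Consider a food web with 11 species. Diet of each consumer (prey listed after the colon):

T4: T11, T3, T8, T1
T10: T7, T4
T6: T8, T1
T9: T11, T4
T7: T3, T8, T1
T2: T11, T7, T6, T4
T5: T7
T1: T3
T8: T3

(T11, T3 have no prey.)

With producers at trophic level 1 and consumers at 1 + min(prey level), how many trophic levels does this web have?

Producers (level 1): T11, T3.
Following each consumer down to its lowest-level prey: T3 → T8 → T6 (levels 1 through 3).
All prey of T6 (T8 2, T1 2) are at level 2 or above, so T6 is at level 1 + 2 = 3.
Every consumer has at least one prey at level 2 or below, so none exceeds level 3.

3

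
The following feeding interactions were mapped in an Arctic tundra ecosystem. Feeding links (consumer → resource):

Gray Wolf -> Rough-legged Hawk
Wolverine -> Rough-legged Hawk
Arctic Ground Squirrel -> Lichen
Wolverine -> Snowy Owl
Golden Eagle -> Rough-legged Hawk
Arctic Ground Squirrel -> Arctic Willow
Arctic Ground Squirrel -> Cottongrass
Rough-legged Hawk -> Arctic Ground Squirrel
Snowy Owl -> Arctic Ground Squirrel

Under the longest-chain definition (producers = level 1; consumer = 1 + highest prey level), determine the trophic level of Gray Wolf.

Trophic level 4

Lichen is a producer → level 1.
Arctic Ground Squirrel eats Lichen (level 1); other prey at levels: Cottongrass 1, Arctic Willow 1 → level 2.
Rough-legged Hawk eats Arctic Ground Squirrel → level 3.
Gray Wolf eats Rough-legged Hawk → level 4.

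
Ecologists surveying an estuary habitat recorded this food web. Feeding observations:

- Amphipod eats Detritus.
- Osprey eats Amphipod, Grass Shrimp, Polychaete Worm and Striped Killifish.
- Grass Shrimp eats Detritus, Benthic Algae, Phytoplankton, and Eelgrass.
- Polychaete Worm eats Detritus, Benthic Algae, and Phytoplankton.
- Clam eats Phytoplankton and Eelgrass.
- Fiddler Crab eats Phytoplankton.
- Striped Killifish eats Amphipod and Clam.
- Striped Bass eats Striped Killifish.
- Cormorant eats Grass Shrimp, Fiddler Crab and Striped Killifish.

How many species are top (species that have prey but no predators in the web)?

3

Top species (has prey, but nothing eats it): Striped Bass, Cormorant, Osprey.
Count: 3.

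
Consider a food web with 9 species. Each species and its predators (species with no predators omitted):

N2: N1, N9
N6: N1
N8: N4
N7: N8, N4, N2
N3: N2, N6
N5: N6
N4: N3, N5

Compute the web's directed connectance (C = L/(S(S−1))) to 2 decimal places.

C = 0.17

The web has S = 9 species and L = 12 feeding links.
C = L / (S(S−1)) = 12 / 72 = 0.1667 ≈ 0.17.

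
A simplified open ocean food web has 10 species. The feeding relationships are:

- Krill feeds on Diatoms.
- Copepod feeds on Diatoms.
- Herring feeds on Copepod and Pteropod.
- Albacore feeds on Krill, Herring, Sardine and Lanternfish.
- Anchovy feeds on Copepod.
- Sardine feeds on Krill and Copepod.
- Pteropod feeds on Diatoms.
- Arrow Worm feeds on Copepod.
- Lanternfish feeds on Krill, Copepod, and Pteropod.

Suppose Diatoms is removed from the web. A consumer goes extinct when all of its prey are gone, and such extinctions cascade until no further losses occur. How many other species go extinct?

Remove Diatoms.
Round 1: Copepod (all prey gone), Pteropod (all prey gone), Krill (all prey gone) → extinct.
Round 2: Herring (all prey gone), Sardine (all prey gone), Anchovy (all prey gone), Arrow Worm (all prey gone), Lanternfish (all prey gone) → extinct.
Round 3: Albacore (all prey gone) → extinct.
No further losses. Total secondary extinctions: 9.

9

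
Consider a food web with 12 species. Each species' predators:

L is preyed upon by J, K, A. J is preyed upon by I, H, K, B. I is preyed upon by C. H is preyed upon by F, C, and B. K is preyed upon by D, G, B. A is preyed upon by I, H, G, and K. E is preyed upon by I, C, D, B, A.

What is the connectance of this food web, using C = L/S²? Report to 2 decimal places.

C = 0.16

The web has S = 12 species and L = 23 feeding links.
C = L / S² = 23 / 144 = 0.1597 ≈ 0.16.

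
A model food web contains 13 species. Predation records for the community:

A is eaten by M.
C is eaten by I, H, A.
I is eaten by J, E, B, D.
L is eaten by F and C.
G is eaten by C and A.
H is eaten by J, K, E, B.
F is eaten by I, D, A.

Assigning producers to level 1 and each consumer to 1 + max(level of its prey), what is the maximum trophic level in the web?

4

Producers (level 1): G, L.
G → C → H → E gives E level 4.
No species has a prey at level 4, so no species reaches level 5.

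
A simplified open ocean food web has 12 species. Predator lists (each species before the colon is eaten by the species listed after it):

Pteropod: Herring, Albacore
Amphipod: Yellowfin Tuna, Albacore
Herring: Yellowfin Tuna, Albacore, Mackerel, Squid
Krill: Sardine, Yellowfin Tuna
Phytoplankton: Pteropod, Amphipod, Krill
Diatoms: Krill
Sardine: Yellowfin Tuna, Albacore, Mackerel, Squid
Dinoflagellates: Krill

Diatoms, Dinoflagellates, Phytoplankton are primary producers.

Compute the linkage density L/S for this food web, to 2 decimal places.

L/S = 1.58

There are L = 19 links among S = 12 species.
L/S = 19/12 = 1.5833 ≈ 1.58.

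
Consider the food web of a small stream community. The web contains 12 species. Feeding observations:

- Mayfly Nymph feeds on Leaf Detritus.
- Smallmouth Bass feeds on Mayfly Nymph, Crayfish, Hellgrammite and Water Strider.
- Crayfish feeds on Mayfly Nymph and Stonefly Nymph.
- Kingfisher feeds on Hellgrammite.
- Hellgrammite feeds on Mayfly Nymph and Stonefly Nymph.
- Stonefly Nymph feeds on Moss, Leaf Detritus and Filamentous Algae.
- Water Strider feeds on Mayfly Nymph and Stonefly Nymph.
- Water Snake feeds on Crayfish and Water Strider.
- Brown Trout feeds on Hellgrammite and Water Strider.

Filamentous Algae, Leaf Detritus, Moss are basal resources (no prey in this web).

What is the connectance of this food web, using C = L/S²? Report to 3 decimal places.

C = 0.132

The web has S = 12 species and L = 19 feeding links.
C = L / S² = 19 / 144 = 0.1319 ≈ 0.132.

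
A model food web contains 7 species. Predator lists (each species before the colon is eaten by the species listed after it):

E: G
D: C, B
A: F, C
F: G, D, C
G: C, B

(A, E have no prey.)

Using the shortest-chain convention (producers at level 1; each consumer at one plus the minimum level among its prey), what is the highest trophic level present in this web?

Producers (level 1): A, E.
Following each consumer down to its lowest-level prey: E → G → B (levels 1 through 3).
All prey of B (G 2, D 3) are at level 2 or above, so B is at level 1 + 2 = 3.
Every consumer has at least one prey at level 2 or below, so none exceeds level 3.

3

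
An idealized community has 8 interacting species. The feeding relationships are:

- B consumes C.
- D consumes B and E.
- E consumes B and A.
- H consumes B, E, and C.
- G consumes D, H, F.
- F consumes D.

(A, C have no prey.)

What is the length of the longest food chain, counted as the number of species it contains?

6 species

One longest chain: C → B → E → D → F → G.
It has 6 species and 5 links.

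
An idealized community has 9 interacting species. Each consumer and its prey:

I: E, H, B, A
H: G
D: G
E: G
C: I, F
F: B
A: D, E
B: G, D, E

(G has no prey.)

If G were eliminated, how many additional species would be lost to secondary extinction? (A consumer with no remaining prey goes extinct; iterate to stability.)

Remove G.
Round 1: D (all prey gone), E (all prey gone), H (all prey gone) → extinct.
Round 2: B (all prey gone), A (all prey gone) → extinct.
Round 3: I (all prey gone), F (all prey gone) → extinct.
Round 4: C (all prey gone) → extinct.
No further losses. Total secondary extinctions: 8.

8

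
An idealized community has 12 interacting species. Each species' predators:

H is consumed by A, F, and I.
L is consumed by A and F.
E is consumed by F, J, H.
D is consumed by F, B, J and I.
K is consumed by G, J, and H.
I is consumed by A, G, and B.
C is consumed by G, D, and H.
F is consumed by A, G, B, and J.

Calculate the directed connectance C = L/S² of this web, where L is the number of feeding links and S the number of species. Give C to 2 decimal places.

C = 0.17

The web has S = 12 species and L = 25 feeding links.
C = L / S² = 25 / 144 = 0.1736 ≈ 0.17.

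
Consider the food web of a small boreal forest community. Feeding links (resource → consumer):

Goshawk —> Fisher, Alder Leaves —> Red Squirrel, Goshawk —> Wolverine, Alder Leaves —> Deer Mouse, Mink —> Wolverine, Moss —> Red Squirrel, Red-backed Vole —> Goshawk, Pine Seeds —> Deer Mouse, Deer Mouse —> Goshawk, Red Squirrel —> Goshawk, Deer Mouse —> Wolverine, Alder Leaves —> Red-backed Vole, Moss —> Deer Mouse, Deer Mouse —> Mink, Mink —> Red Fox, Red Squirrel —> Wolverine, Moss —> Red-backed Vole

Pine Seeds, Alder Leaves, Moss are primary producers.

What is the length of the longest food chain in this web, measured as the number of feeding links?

3 links

One longest chain: Pine Seeds → Deer Mouse → Mink → Red Fox.
It has 4 species and 3 links.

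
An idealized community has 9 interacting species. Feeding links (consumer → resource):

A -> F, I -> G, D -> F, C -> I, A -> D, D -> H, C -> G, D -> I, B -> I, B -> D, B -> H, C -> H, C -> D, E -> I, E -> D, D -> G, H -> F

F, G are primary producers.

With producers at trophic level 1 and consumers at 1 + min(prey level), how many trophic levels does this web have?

Producers (level 1): F, G.
Following each consumer down to its lowest-level prey: G → I → E (levels 1 through 3).
All prey of E (I 2, D 2) are at level 2 or above, so E is at level 1 + 2 = 3.
Every consumer has at least one prey at level 2 or below, so none exceeds level 3.

3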